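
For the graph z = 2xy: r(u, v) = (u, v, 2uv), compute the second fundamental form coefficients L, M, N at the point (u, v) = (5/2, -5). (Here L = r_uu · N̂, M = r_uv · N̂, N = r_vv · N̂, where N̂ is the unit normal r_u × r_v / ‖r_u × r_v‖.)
L = 0;  M = sqrt(14)/21;  N = 0

Compute the unit normal N̂(u, v) = (-2*v/sqrt(4*u^2 + 4*v^2 + 1), -2*u/sqrt(4*u^2 + 4*v^2 + 1), 1/sqrt(4*u^2 + 4*v^2 + 1)), and the second partials r_uu, r_uv, r_vv. Take dot products:
  L(u, v) = r_uu · N̂ = 0,
  M(u, v) = r_uv · N̂ = 2/sqrt(4*u^2 + 4*v^2 + 1),
  N(u, v) = r_vv · N̂ = 0.
Evaluating at (u, v) = (5/2, -5):
  L = 0, M = sqrt(14)/21, N = 0.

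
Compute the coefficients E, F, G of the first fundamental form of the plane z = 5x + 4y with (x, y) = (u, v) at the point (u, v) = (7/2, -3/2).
E = 26;  F = 20;  G = 17

Partials: r_u = (1, 0, 5), r_v = (0, 1, 4). As functions of (u, v):
  E = r_u · r_u = 26,
  F = r_u · r_v = 20,
  G = r_v · r_v = 17.
Evaluating at (u, v) = (7/2, -3/2): E = 26, F = 20, G = 17.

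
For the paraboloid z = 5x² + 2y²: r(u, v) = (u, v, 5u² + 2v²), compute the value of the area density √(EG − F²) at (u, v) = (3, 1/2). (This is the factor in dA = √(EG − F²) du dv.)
√(EG − F²)|_{(3, 1/2)} = sqrt(905)

E = 100*u^2 + 1, F = 40*u*v, G = 16*v^2 + 1, so EG − F² = 100*u^2 + 16*v^2 + 1. Taking the positive square root: √(EG − F²) = sqrt(100*u^2 + 16*v^2 + 1). At (u, v) = (3, 1/2): sqrt(905).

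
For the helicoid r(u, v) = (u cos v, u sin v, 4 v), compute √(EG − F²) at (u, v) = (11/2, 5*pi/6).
√(EG − F²)|_{(11/2, 5*pi/6)} = sqrt(185)/2

E = 1, F = 0, G = u^2 + 16; EG − F² = u^2 + 16; √(EG − F²) = sqrt(u^2 + 16). At the given point: sqrt(185)/2.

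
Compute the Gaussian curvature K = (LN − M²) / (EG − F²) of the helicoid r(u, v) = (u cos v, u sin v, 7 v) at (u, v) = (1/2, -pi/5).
K = -784/38809

Coefficients of the first fundamental form: E = 1, F = 0, G = u^2 + 49.
Coefficients of the second fundamental form: L = 0, M = -7/sqrt(u^2 + 49), N = 0.
Assemble K = (LN − M²)/(EG − F²) = -49/(u^2 + 49)^2. At (u, v) = (1/2, -pi/5): K = -784/38809.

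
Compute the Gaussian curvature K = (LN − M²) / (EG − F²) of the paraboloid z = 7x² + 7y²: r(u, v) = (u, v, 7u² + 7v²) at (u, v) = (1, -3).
K = 196/3845521

Coefficients of the first fundamental form: E = 196*u^2 + 1, F = 196*u*v, G = 196*v^2 + 1.
Coefficients of the second fundamental form: L = 14/sqrt(196*u^2 + 196*v^2 + 1), M = 0, N = 14/sqrt(196*u^2 + 196*v^2 + 1).
Assemble K = (LN − M²)/(EG − F²) = 196/(38416*u^4 + 76832*u^2*v^2 + 392*u^2 + 38416*v^4 + 392*v^2 + 1). At (u, v) = (1, -3): K = 196/3845521.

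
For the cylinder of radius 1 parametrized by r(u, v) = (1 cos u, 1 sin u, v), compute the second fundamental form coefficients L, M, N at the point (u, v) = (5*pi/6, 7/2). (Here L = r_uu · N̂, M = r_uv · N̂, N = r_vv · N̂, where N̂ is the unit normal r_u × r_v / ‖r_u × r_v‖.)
L = -1;  M = 0;  N = 0

Compute the unit normal N̂(u, v) = (cos(u), sin(u), 0), and the second partials r_uu, r_uv, r_vv. Take dot products:
  L(u, v) = r_uu · N̂ = -1,
  M(u, v) = r_uv · N̂ = 0,
  N(u, v) = r_vv · N̂ = 0.
Evaluating at (u, v) = (5*pi/6, 7/2):
  L = -1, M = 0, N = 0.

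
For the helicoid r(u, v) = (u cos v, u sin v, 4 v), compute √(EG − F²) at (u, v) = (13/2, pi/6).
√(EG − F²)|_{(13/2, pi/6)} = sqrt(233)/2

E = 1, F = 0, G = u^2 + 16; EG − F² = u^2 + 16; √(EG − F²) = sqrt(u^2 + 16). At the given point: sqrt(233)/2.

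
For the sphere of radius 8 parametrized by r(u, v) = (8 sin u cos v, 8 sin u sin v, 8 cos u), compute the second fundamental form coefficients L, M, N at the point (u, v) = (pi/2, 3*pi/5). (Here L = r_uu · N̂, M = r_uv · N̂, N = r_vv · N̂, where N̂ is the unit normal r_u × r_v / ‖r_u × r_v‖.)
L = -8;  M = 0;  N = -8

Compute the unit normal N̂(u, v) = (sin(u)^2*cos(v)/Abs(sin(u)), sin(u)^2*sin(v)/Abs(sin(u)), sin(2*u)/(2*Abs(sin(u)))), and the second partials r_uu, r_uv, r_vv. Take dot products:
  L(u, v) = r_uu · N̂ = -8*sin(u)/Abs(sin(u)),
  M(u, v) = r_uv · N̂ = 0,
  N(u, v) = r_vv · N̂ = -8*sin(u)^3/Abs(sin(u)).
Evaluating at (u, v) = (pi/2, 3*pi/5):
  L = -8, M = 0, N = -8.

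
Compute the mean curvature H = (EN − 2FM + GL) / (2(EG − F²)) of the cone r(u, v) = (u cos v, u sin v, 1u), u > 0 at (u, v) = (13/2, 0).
H = sqrt(2)/26

With E = 2, F = 0, G = u^2, L = 0, M = 0, N = sqrt(2)*u^2/(2*Abs(u)), assemble
  H = (EN − 2FM + GL) / (2(EG − F²)) = sqrt(2)/(4*Abs(u)).
At (u, v) = (13/2, 0): H = sqrt(2)/26.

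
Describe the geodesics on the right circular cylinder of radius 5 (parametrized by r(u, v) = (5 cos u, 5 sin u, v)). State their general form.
The cylinder is flat (K = 0) and locally isometric to the plane via the development (u, v) ↦ (5 u, v). Geodesics are the pre-images of straight lines: circles (v constant), vertical lines (u constant), and helices (v = c · u + d) for constants c, d.

A right cylinder has E = 5², F = 0, G = 1, so EG − F² = 5², and L = −5, M = N = 0, giving K = (LN − M²)/(EG − F²) = 0 everywhere. A flat surface is locally isometric to the Euclidean plane via the map (u, v) ↦ (5 u, v). Straight lines in the (x̃, ỹ) plane pull back to: (a) horizontal circles (v = const), (b) vertical generators (u = const), and (c) helices (5 u tan θ = v, i.e. v = c · u + d).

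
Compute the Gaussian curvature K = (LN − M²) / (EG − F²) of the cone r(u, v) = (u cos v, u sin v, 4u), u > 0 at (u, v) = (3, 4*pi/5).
K = 0

Coefficients of the first fundamental form: E = 17, F = 0, G = u^2.
Coefficients of the second fundamental form: L = 0, M = 0, N = 4*sqrt(17)*u^2/(17*Abs(u)).
Assemble K = (LN − M²)/(EG − F²) = 0. At (u, v) = (3, 4*pi/5): K = 0.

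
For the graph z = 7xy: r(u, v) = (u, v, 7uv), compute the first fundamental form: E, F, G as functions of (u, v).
E = 49*v^2 + 1;  F = 49*u*v;  G = 49*u^2 + 1

Compute partials: r_u = (1, 0, 7*v), r_v = (0, 1, 7*u). Then
  E = r_u · r_u = 49*v^2 + 1,
  F = r_u · r_v = 49*u*v,
  G = r_v · r_v = 49*u^2 + 1.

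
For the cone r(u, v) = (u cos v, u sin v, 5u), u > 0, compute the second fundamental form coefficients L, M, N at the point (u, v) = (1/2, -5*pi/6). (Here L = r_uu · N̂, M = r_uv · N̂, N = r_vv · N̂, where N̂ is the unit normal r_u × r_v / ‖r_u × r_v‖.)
L = 0;  M = 0;  N = 5*sqrt(26)/52

Compute the unit normal N̂(u, v) = (-5*sqrt(26)*u*cos(v)/(26*Abs(u)), -5*sqrt(26)*u*sin(v)/(26*Abs(u)), sqrt(26)*u/(26*Abs(u))), and the second partials r_uu, r_uv, r_vv. Take dot products:
  L(u, v) = r_uu · N̂ = 0,
  M(u, v) = r_uv · N̂ = 0,
  N(u, v) = r_vv · N̂ = 5*sqrt(26)*u^2/(26*Abs(u)).
Evaluating at (u, v) = (1/2, -5*pi/6):
  L = 0, M = 0, N = 5*sqrt(26)/52.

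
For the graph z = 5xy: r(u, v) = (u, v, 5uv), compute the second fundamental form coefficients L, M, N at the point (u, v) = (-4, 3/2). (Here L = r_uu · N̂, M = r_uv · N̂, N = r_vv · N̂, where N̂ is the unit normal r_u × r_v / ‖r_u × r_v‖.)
L = 0;  M = 10*sqrt(1829)/1829;  N = 0

Compute the unit normal N̂(u, v) = (-5*v/sqrt(25*u^2 + 25*v^2 + 1), -5*u/sqrt(25*u^2 + 25*v^2 + 1), 1/sqrt(25*u^2 + 25*v^2 + 1)), and the second partials r_uu, r_uv, r_vv. Take dot products:
  L(u, v) = r_uu · N̂ = 0,
  M(u, v) = r_uv · N̂ = 5/sqrt(25*u^2 + 25*v^2 + 1),
  N(u, v) = r_vv · N̂ = 0.
Evaluating at (u, v) = (-4, 3/2):
  L = 0, M = 10*sqrt(1829)/1829, N = 0.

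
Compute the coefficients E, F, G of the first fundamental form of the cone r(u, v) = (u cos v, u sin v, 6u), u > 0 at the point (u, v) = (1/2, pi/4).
E = 37;  F = 0;  G = 1/4

Partials: r_u = (cos(v), sin(v), 6), r_v = (-u*sin(v), u*cos(v), 0). As functions of (u, v):
  E = r_u · r_u = 37,
  F = r_u · r_v = 0,
  G = r_v · r_v = u^2.
Evaluating at (u, v) = (1/2, pi/4): E = 37, F = 0, G = 1/4.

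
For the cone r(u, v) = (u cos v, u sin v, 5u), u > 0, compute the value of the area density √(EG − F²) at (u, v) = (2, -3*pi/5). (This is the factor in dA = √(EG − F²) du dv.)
√(EG − F²)|_{(2, -3*pi/5)} = 2*sqrt(26)

E = 26, F = 0, G = u^2, so EG − F² = 26*u^2. Taking the positive square root: √(EG − F²) = sqrt(26)*Abs(u). At (u, v) = (2, -3*pi/5): 2*sqrt(26).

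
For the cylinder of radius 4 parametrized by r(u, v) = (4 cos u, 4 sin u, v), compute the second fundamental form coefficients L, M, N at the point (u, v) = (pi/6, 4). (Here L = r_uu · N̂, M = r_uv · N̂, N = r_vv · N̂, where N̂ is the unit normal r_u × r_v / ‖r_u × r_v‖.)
L = -4;  M = 0;  N = 0

Compute the unit normal N̂(u, v) = (cos(u), sin(u), 0), and the second partials r_uu, r_uv, r_vv. Take dot products:
  L(u, v) = r_uu · N̂ = -4,
  M(u, v) = r_uv · N̂ = 0,
  N(u, v) = r_vv · N̂ = 0.
Evaluating at (u, v) = (pi/6, 4):
  L = -4, M = 0, N = 0.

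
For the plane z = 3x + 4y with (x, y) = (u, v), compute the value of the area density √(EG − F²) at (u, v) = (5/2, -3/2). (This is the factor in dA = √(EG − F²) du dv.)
√(EG − F²)|_{(5/2, -3/2)} = sqrt(26)

E = 10, F = 12, G = 17, so EG − F² = 26. Taking the positive square root: √(EG − F²) = sqrt(26). At (u, v) = (5/2, -3/2): sqrt(26).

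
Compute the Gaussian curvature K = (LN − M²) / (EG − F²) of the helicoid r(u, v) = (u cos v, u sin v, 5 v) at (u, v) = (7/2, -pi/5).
K = -400/22201

Coefficients of the first fundamental form: E = 1, F = 0, G = u^2 + 25.
Coefficients of the second fundamental form: L = 0, M = -5/sqrt(u^2 + 25), N = 0.
Assemble K = (LN − M²)/(EG − F²) = -25/(u^2 + 25)^2. At (u, v) = (7/2, -pi/5): K = -400/22201.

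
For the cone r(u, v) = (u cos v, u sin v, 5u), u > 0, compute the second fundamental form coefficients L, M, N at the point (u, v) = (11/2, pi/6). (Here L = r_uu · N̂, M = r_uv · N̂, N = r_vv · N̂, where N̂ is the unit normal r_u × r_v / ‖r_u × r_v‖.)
L = 0;  M = 0;  N = 55*sqrt(26)/52

Compute the unit normal N̂(u, v) = (-5*sqrt(26)*u*cos(v)/(26*Abs(u)), -5*sqrt(26)*u*sin(v)/(26*Abs(u)), sqrt(26)*u/(26*Abs(u))), and the second partials r_uu, r_uv, r_vv. Take dot products:
  L(u, v) = r_uu · N̂ = 0,
  M(u, v) = r_uv · N̂ = 0,
  N(u, v) = r_vv · N̂ = 5*sqrt(26)*u^2/(26*Abs(u)).
Evaluating at (u, v) = (11/2, pi/6):
  L = 0, M = 0, N = 55*sqrt(26)/52.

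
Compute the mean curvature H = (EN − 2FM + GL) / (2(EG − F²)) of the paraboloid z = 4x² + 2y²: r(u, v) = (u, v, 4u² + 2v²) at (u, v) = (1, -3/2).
H = 278*sqrt(101)/10201

With E = 64*u^2 + 1, F = 32*u*v, G = 16*v^2 + 1, L = 8/sqrt(64*u^2 + 16*v^2 + 1), M = 0, N = 4/sqrt(64*u^2 + 16*v^2 + 1), assemble
  H = (EN − 2FM + GL) / (2(EG − F²)) = 2*(64*u^2 + 32*v^2 + 3)/(64*u^2 + 16*v^2 + 1)^(3/2).
At (u, v) = (1, -3/2): H = 278*sqrt(101)/10201.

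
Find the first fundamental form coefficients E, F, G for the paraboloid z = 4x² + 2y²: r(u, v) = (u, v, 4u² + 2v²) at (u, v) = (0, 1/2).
E = 1;  F = 0;  G = 5

Partials: r_u = (1, 0, 8*u), r_v = (0, 1, 4*v). As functions of (u, v):
  E = r_u · r_u = 64*u^2 + 1,
  F = r_u · r_v = 32*u*v,
  G = r_v · r_v = 16*v^2 + 1.
Evaluating at (u, v) = (0, 1/2): E = 1, F = 0, G = 5.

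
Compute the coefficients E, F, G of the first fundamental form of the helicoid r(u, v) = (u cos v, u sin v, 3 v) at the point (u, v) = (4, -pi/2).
E = 1;  F = 0;  G = 25

Partials: r_u = (cos(v), sin(v), 0), r_v = (-u*sin(v), u*cos(v), 3). As functions of (u, v):
  E = r_u · r_u = 1,
  F = r_u · r_v = 0,
  G = r_v · r_v = u^2 + 9.
Evaluating at (u, v) = (4, -pi/2): E = 1, F = 0, G = 25.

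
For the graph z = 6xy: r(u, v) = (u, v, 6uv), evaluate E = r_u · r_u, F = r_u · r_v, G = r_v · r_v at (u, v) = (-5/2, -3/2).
E = 82;  F = 135;  G = 226

Partials: r_u = (1, 0, 6*v), r_v = (0, 1, 6*u). As functions of (u, v):
  E = r_u · r_u = 36*v^2 + 1,
  F = r_u · r_v = 36*u*v,
  G = r_v · r_v = 36*u^2 + 1.
Evaluating at (u, v) = (-5/2, -3/2): E = 82, F = 135, G = 226.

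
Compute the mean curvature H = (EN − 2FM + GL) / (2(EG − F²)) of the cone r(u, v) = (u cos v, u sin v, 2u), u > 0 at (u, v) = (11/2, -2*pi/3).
H = 2*sqrt(5)/55

With E = 5, F = 0, G = u^2, L = 0, M = 0, N = 2*sqrt(5)*u^2/(5*Abs(u)), assemble
  H = (EN − 2FM + GL) / (2(EG − F²)) = sqrt(5)/(5*Abs(u)).
At (u, v) = (11/2, -2*pi/3): H = 2*sqrt(5)/55.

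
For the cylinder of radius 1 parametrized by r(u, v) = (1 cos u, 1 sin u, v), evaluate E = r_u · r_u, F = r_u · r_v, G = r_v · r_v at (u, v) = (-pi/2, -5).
E = 1;  F = 0;  G = 1

Partials: r_u = (-sin(u), cos(u), 0), r_v = (0, 0, 1). As functions of (u, v):
  E = r_u · r_u = 1,
  F = r_u · r_v = 0,
  G = r_v · r_v = 1.
Evaluating at (u, v) = (-pi/2, -5): E = 1, F = 0, G = 1.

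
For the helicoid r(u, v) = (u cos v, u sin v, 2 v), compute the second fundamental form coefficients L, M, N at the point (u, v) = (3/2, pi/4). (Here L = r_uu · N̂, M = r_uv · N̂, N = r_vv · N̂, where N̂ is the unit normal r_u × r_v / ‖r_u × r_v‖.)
L = 0;  M = -4/5;  N = 0

Compute the unit normal N̂(u, v) = (2*sin(v)/sqrt(u^2 + 4), -2*cos(v)/sqrt(u^2 + 4), u/sqrt(u^2 + 4)), and the second partials r_uu, r_uv, r_vv. Take dot products:
  L(u, v) = r_uu · N̂ = 0,
  M(u, v) = r_uv · N̂ = -2/sqrt(u^2 + 4),
  N(u, v) = r_vv · N̂ = 0.
Evaluating at (u, v) = (3/2, pi/4):
  L = 0, M = -4/5, N = 0.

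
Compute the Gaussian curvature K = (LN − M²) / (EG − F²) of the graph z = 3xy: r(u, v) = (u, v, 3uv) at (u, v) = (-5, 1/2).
K = -144/833569

Coefficients of the first fundamental form: E = 9*v^2 + 1, F = 9*u*v, G = 9*u^2 + 1.
Coefficients of the second fundamental form: L = 0, M = 3/sqrt(9*u^2 + 9*v^2 + 1), N = 0.
Assemble K = (LN − M²)/(EG − F²) = -9/(81*u^4 + 162*u^2*v^2 + 18*u^2 + 81*v^4 + 18*v^2 + 1). At (u, v) = (-5, 1/2): K = -144/833569.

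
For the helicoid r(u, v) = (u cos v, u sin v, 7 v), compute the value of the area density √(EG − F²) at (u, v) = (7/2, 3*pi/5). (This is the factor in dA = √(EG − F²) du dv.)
√(EG − F²)|_{(7/2, 3*pi/5)} = 7*sqrt(5)/2

E = 1, F = 0, G = u^2 + 49, so EG − F² = u^2 + 49. Taking the positive square root: √(EG − F²) = sqrt(u^2 + 49). At (u, v) = (7/2, 3*pi/5): 7*sqrt(5)/2.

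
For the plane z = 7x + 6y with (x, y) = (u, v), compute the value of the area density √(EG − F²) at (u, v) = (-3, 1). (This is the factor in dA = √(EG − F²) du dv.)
√(EG − F²)|_{(-3, 1)} = sqrt(86)

E = 50, F = 42, G = 37, so EG − F² = 86. Taking the positive square root: √(EG − F²) = sqrt(86). At (u, v) = (-3, 1): sqrt(86).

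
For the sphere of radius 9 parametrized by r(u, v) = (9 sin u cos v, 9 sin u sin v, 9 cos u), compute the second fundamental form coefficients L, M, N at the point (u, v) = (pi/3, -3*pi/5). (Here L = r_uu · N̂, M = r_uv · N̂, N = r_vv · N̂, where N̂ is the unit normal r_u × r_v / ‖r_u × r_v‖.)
L = -9;  M = 0;  N = -27/4

Compute the unit normal N̂(u, v) = (sin(u)^2*cos(v)/Abs(sin(u)), sin(u)^2*sin(v)/Abs(sin(u)), sin(2*u)/(2*Abs(sin(u)))), and the second partials r_uu, r_uv, r_vv. Take dot products:
  L(u, v) = r_uu · N̂ = -9*sin(u)/Abs(sin(u)),
  M(u, v) = r_uv · N̂ = 0,
  N(u, v) = r_vv · N̂ = -9*sin(u)^3/Abs(sin(u)).
Evaluating at (u, v) = (pi/3, -3*pi/5):
  L = -9, M = 0, N = -27/4.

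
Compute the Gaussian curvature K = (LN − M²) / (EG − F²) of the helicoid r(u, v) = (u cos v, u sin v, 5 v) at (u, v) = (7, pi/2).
K = -25/5476

Coefficients of the first fundamental form: E = 1, F = 0, G = u^2 + 25.
Coefficients of the second fundamental form: L = 0, M = -5/sqrt(u^2 + 25), N = 0.
Assemble K = (LN − M²)/(EG − F²) = -25/(u^2 + 25)^2. At (u, v) = (7, pi/2): K = -25/5476.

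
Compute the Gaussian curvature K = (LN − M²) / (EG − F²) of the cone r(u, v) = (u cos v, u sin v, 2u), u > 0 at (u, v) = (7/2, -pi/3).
K = 0

Coefficients of the first fundamental form: E = 5, F = 0, G = u^2.
Coefficients of the second fundamental form: L = 0, M = 0, N = 2*sqrt(5)*u^2/(5*Abs(u)).
Assemble K = (LN − M²)/(EG − F²) = 0. At (u, v) = (7/2, -pi/3): K = 0.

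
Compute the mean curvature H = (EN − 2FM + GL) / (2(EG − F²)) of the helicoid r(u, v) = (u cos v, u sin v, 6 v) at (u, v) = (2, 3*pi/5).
H = 0

With E = 1, F = 0, G = u^2 + 36, L = 0, M = -6/sqrt(u^2 + 36), N = 0, assemble
  H = (EN − 2FM + GL) / (2(EG − F²)) = 0.
At (u, v) = (2, 3*pi/5): H = 0.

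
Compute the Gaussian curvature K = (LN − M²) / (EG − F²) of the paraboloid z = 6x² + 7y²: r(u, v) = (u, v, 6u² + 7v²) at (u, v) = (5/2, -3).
K = 168/7102225

Coefficients of the first fundamental form: E = 144*u^2 + 1, F = 168*u*v, G = 196*v^2 + 1.
Coefficients of the second fundamental form: L = 12/sqrt(144*u^2 + 196*v^2 + 1), M = 0, N = 14/sqrt(144*u^2 + 196*v^2 + 1).
Assemble K = (LN − M²)/(EG − F²) = 168/(20736*u^4 + 56448*u^2*v^2 + 288*u^2 + 38416*v^4 + 392*v^2 + 1). At (u, v) = (5/2, -3): K = 168/7102225.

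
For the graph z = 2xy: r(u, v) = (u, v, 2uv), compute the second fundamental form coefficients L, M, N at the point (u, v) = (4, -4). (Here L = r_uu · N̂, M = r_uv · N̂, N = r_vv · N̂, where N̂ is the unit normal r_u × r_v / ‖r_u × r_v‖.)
L = 0;  M = 2*sqrt(129)/129;  N = 0

Compute the unit normal N̂(u, v) = (-2*v/sqrt(4*u^2 + 4*v^2 + 1), -2*u/sqrt(4*u^2 + 4*v^2 + 1), 1/sqrt(4*u^2 + 4*v^2 + 1)), and the second partials r_uu, r_uv, r_vv. Take dot products:
  L(u, v) = r_uu · N̂ = 0,
  M(u, v) = r_uv · N̂ = 2/sqrt(4*u^2 + 4*v^2 + 1),
  N(u, v) = r_vv · N̂ = 0.
Evaluating at (u, v) = (4, -4):
  L = 0, M = 2*sqrt(129)/129, N = 0.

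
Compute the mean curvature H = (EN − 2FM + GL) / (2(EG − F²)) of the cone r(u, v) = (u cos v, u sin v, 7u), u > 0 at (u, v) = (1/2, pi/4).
H = 7*sqrt(2)/10

With E = 50, F = 0, G = u^2, L = 0, M = 0, N = 7*sqrt(2)*u^2/(10*Abs(u)), assemble
  H = (EN − 2FM + GL) / (2(EG − F²)) = 7*sqrt(2)/(20*Abs(u)).
At (u, v) = (1/2, pi/4): H = 7*sqrt(2)/10.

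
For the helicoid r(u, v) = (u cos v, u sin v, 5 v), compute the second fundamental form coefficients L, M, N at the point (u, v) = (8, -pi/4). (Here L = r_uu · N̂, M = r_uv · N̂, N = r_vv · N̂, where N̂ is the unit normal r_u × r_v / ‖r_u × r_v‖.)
L = 0;  M = -5*sqrt(89)/89;  N = 0

Compute the unit normal N̂(u, v) = (5*sin(v)/sqrt(u^2 + 25), -5*cos(v)/sqrt(u^2 + 25), u/sqrt(u^2 + 25)), and the second partials r_uu, r_uv, r_vv. Take dot products:
  L(u, v) = r_uu · N̂ = 0,
  M(u, v) = r_uv · N̂ = -5/sqrt(u^2 + 25),
  N(u, v) = r_vv · N̂ = 0.
Evaluating at (u, v) = (8, -pi/4):
  L = 0, M = -5*sqrt(89)/89, N = 0.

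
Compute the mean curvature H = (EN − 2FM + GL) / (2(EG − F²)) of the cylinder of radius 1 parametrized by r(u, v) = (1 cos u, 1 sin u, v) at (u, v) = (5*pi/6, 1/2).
H = -1/2

With E = 1, F = 0, G = 1, L = -1, M = 0, N = 0, assemble
  H = (EN − 2FM + GL) / (2(EG − F²)) = -1/2.
At (u, v) = (5*pi/6, 1/2): H = -1/2.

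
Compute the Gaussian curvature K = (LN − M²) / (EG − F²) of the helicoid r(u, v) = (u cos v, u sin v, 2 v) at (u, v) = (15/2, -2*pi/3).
K = -64/58081

Coefficients of the first fundamental form: E = 1, F = 0, G = u^2 + 4.
Coefficients of the second fundamental form: L = 0, M = -2/sqrt(u^2 + 4), N = 0.
Assemble K = (LN − M²)/(EG − F²) = -4/(u^2 + 4)^2. At (u, v) = (15/2, -2*pi/3): K = -64/58081.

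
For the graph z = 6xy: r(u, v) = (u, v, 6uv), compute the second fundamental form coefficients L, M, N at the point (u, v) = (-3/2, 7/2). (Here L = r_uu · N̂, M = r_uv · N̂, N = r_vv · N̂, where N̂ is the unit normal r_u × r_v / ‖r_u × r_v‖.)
L = 0;  M = 6*sqrt(523)/523;  N = 0

Compute the unit normal N̂(u, v) = (-6*v/sqrt(36*u^2 + 36*v^2 + 1), -6*u/sqrt(36*u^2 + 36*v^2 + 1), 1/sqrt(36*u^2 + 36*v^2 + 1)), and the second partials r_uu, r_uv, r_vv. Take dot products:
  L(u, v) = r_uu · N̂ = 0,
  M(u, v) = r_uv · N̂ = 6/sqrt(36*u^2 + 36*v^2 + 1),
  N(u, v) = r_vv · N̂ = 0.
Evaluating at (u, v) = (-3/2, 7/2):
  L = 0, M = 6*sqrt(523)/523, N = 0.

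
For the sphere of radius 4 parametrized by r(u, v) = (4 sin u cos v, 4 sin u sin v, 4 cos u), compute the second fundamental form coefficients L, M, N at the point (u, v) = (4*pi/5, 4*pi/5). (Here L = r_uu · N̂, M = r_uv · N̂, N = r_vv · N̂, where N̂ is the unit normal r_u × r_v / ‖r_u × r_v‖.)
L = -4;  M = 0;  N = -5/2 + sqrt(5)/2

Compute the unit normal N̂(u, v) = (sin(u)^2*cos(v)/Abs(sin(u)), sin(u)^2*sin(v)/Abs(sin(u)), sin(2*u)/(2*Abs(sin(u)))), and the second partials r_uu, r_uv, r_vv. Take dot products:
  L(u, v) = r_uu · N̂ = -4*sin(u)/Abs(sin(u)),
  M(u, v) = r_uv · N̂ = 0,
  N(u, v) = r_vv · N̂ = -4*sin(u)^3/Abs(sin(u)).
Evaluating at (u, v) = (4*pi/5, 4*pi/5):
  L = -4, M = 0, N = -5/2 + sqrt(5)/2.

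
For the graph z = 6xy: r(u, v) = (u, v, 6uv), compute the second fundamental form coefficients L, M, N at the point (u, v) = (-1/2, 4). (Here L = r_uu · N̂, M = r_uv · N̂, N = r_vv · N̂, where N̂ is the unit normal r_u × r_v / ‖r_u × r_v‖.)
L = 0;  M = 3*sqrt(586)/293;  N = 0

Compute the unit normal N̂(u, v) = (-6*v/sqrt(36*u^2 + 36*v^2 + 1), -6*u/sqrt(36*u^2 + 36*v^2 + 1), 1/sqrt(36*u^2 + 36*v^2 + 1)), and the second partials r_uu, r_uv, r_vv. Take dot products:
  L(u, v) = r_uu · N̂ = 0,
  M(u, v) = r_uv · N̂ = 6/sqrt(36*u^2 + 36*v^2 + 1),
  N(u, v) = r_vv · N̂ = 0.
Evaluating at (u, v) = (-1/2, 4):
  L = 0, M = 3*sqrt(586)/293, N = 0.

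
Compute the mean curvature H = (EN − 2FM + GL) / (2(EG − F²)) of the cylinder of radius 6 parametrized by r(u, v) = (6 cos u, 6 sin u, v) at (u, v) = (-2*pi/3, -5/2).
H = -1/12

With E = 36, F = 0, G = 1, L = -6, M = 0, N = 0, assemble
  H = (EN − 2FM + GL) / (2(EG − F²)) = -1/12.
At (u, v) = (-2*pi/3, -5/2): H = -1/12.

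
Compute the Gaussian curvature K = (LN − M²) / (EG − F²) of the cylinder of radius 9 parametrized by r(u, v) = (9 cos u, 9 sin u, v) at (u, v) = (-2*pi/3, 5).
K = 0

Coefficients of the first fundamental form: E = 81, F = 0, G = 1.
Coefficients of the second fundamental form: L = -9, M = 0, N = 0.
Assemble K = (LN − M²)/(EG − F²) = 0. At (u, v) = (-2*pi/3, 5): K = 0.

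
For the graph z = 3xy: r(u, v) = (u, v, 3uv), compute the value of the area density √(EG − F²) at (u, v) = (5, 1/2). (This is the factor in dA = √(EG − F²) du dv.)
√(EG − F²)|_{(5, 1/2)} = sqrt(913)/2

E = 9*v^2 + 1, F = 9*u*v, G = 9*u^2 + 1, so EG − F² = 9*u^2 + 9*v^2 + 1. Taking the positive square root: √(EG − F²) = sqrt(9*u^2 + 9*v^2 + 1). At (u, v) = (5, 1/2): sqrt(913)/2.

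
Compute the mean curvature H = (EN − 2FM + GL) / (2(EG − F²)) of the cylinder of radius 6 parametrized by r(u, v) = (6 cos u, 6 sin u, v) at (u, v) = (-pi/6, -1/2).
H = -1/12

With E = 36, F = 0, G = 1, L = -6, M = 0, N = 0, assemble
  H = (EN − 2FM + GL) / (2(EG − F²)) = -1/12.
At (u, v) = (-pi/6, -1/2): H = -1/12.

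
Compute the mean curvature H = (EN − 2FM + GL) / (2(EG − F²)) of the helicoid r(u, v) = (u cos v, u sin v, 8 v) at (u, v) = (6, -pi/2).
H = 0

With E = 1, F = 0, G = u^2 + 64, L = 0, M = -8/sqrt(u^2 + 64), N = 0, assemble
  H = (EN − 2FM + GL) / (2(EG − F²)) = 0.
At (u, v) = (6, -pi/2): H = 0.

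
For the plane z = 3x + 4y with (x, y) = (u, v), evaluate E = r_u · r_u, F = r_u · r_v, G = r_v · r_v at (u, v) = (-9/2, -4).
E = 10;  F = 12;  G = 17

Partials: r_u = (1, 0, 3), r_v = (0, 1, 4). As functions of (u, v):
  E = r_u · r_u = 10,
  F = r_u · r_v = 12,
  G = r_v · r_v = 17.
Evaluating at (u, v) = (-9/2, -4): E = 10, F = 12, G = 17.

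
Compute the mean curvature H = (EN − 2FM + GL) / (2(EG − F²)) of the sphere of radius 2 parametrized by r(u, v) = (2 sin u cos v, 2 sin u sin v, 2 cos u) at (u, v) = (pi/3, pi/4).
H = -1/2

With E = 4, F = 0, G = 4*sin(u)^2, L = -2*sin(u)/Abs(sin(u)), M = 0, N = -2*sin(u)^3/Abs(sin(u)), assemble
  H = (EN − 2FM + GL) / (2(EG − F²)) = -sin(u)/(2*Abs(sin(u))).
At (u, v) = (pi/3, pi/4): H = -1/2.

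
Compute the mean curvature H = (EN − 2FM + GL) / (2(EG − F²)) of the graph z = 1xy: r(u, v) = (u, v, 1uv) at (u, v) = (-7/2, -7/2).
H = -49*sqrt(102)/5202

With E = v^2 + 1, F = u*v, G = u^2 + 1, L = 0, M = 1/sqrt(u^2 + v^2 + 1), N = 0, assemble
  H = (EN − 2FM + GL) / (2(EG − F²)) = -u*v/(u^2 + v^2 + 1)^(3/2).
At (u, v) = (-7/2, -7/2): H = -49*sqrt(102)/5202.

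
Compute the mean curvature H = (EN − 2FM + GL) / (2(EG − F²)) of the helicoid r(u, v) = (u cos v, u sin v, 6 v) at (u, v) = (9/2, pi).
H = 0

With E = 1, F = 0, G = u^2 + 36, L = 0, M = -6/sqrt(u^2 + 36), N = 0, assemble
  H = (EN − 2FM + GL) / (2(EG − F²)) = 0.
At (u, v) = (9/2, pi): H = 0.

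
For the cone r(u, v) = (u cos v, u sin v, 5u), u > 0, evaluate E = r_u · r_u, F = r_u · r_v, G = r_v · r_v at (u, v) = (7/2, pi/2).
E = 26;  F = 0;  G = 49/4

Partials: r_u = (cos(v), sin(v), 5), r_v = (-u*sin(v), u*cos(v), 0). As functions of (u, v):
  E = r_u · r_u = 26,
  F = r_u · r_v = 0,
  G = r_v · r_v = u^2.
Evaluating at (u, v) = (7/2, pi/2): E = 26, F = 0, G = 49/4.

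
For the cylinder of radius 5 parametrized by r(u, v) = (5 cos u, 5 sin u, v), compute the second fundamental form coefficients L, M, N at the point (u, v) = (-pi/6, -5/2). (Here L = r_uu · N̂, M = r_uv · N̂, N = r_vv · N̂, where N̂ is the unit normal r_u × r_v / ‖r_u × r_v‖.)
L = -5;  M = 0;  N = 0

Compute the unit normal N̂(u, v) = (cos(u), sin(u), 0), and the second partials r_uu, r_uv, r_vv. Take dot products:
  L(u, v) = r_uu · N̂ = -5,
  M(u, v) = r_uv · N̂ = 0,
  N(u, v) = r_vv · N̂ = 0.
Evaluating at (u, v) = (-pi/6, -5/2):
  L = -5, M = 0, N = 0.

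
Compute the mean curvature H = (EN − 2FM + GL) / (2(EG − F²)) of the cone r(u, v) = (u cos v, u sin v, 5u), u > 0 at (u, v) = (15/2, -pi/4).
H = sqrt(26)/78

With E = 26, F = 0, G = u^2, L = 0, M = 0, N = 5*sqrt(26)*u^2/(26*Abs(u)), assemble
  H = (EN − 2FM + GL) / (2(EG − F²)) = 5*sqrt(26)/(52*Abs(u)).
At (u, v) = (15/2, -pi/4): H = sqrt(26)/78.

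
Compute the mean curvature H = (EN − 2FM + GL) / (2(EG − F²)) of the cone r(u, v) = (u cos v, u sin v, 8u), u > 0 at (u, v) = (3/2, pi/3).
H = 8*sqrt(65)/195

With E = 65, F = 0, G = u^2, L = 0, M = 0, N = 8*sqrt(65)*u^2/(65*Abs(u)), assemble
  H = (EN − 2FM + GL) / (2(EG − F²)) = 4*sqrt(65)/(65*Abs(u)).
At (u, v) = (3/2, pi/3): H = 8*sqrt(65)/195.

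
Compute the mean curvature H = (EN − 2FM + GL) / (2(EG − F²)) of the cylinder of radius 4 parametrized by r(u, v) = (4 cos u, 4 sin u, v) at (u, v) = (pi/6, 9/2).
H = -1/8

With E = 16, F = 0, G = 1, L = -4, M = 0, N = 0, assemble
  H = (EN − 2FM + GL) / (2(EG − F²)) = -1/8.
At (u, v) = (pi/6, 9/2): H = -1/8.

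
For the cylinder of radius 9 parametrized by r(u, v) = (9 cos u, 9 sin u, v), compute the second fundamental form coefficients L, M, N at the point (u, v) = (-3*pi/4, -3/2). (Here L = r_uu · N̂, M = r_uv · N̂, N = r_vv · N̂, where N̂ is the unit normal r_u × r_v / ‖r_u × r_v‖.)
L = -9;  M = 0;  N = 0

Compute the unit normal N̂(u, v) = (cos(u), sin(u), 0), and the second partials r_uu, r_uv, r_vv. Take dot products:
  L(u, v) = r_uu · N̂ = -9,
  M(u, v) = r_uv · N̂ = 0,
  N(u, v) = r_vv · N̂ = 0.
Evaluating at (u, v) = (-3*pi/4, -3/2):
  L = -9, M = 0, N = 0.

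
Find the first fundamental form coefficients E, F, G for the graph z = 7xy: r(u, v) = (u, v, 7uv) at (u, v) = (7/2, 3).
E = 442;  F = 1029/2;  G = 2405/4

Partials: r_u = (1, 0, 7*v), r_v = (0, 1, 7*u). As functions of (u, v):
  E = r_u · r_u = 49*v^2 + 1,
  F = r_u · r_v = 49*u*v,
  G = r_v · r_v = 49*u^2 + 1.
Evaluating at (u, v) = (7/2, 3): E = 442, F = 1029/2, G = 2405/4.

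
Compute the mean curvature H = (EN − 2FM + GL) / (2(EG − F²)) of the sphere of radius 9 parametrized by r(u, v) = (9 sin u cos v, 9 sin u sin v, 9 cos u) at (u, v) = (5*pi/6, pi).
H = -1/9

With E = 81, F = 0, G = 81*sin(u)^2, L = -9*sin(u)/Abs(sin(u)), M = 0, N = -9*sin(u)^3/Abs(sin(u)), assemble
  H = (EN − 2FM + GL) / (2(EG − F²)) = -sin(u)/(9*Abs(sin(u))).
At (u, v) = (5*pi/6, pi): H = -1/9.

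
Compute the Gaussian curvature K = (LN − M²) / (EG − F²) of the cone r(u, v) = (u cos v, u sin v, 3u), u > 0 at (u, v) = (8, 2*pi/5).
K = 0

Coefficients of the first fundamental form: E = 10, F = 0, G = u^2.
Coefficients of the second fundamental form: L = 0, M = 0, N = 3*sqrt(10)*u^2/(10*Abs(u)).
Assemble K = (LN − M²)/(EG − F²) = 0. At (u, v) = (8, 2*pi/5): K = 0.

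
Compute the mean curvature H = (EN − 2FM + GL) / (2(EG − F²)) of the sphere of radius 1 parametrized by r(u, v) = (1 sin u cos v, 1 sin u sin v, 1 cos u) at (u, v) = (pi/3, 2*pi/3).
H = -1

With E = 1, F = 0, G = sin(u)^2, L = -sin(u)/Abs(sin(u)), M = 0, N = -sin(u)^3/Abs(sin(u)), assemble
  H = (EN − 2FM + GL) / (2(EG − F²)) = -sin(u)/Abs(sin(u)).
At (u, v) = (pi/3, 2*pi/3): H = -1.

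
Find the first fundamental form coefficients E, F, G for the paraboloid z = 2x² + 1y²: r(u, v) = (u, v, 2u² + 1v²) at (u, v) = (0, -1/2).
E = 1;  F = 0;  G = 2

Partials: r_u = (1, 0, 4*u), r_v = (0, 1, 2*v). As functions of (u, v):
  E = r_u · r_u = 16*u^2 + 1,
  F = r_u · r_v = 8*u*v,
  G = r_v · r_v = 4*v^2 + 1.
Evaluating at (u, v) = (0, -1/2): E = 1, F = 0, G = 2.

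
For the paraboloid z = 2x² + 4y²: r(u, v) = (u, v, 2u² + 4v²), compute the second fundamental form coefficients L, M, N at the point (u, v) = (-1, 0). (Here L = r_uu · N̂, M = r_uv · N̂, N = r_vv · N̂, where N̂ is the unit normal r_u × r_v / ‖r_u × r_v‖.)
L = 4*sqrt(17)/17;  M = 0;  N = 8*sqrt(17)/17

Compute the unit normal N̂(u, v) = (-4*u/sqrt(16*u^2 + 64*v^2 + 1), -8*v/sqrt(16*u^2 + 64*v^2 + 1), 1/sqrt(16*u^2 + 64*v^2 + 1)), and the second partials r_uu, r_uv, r_vv. Take dot products:
  L(u, v) = r_uu · N̂ = 4/sqrt(16*u^2 + 64*v^2 + 1),
  M(u, v) = r_uv · N̂ = 0,
  N(u, v) = r_vv · N̂ = 8/sqrt(16*u^2 + 64*v^2 + 1).
Evaluating at (u, v) = (-1, 0):
  L = 4*sqrt(17)/17, M = 0, N = 8*sqrt(17)/17.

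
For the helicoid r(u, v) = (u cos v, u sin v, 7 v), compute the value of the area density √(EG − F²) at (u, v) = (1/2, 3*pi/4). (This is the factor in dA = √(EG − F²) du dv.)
√(EG − F²)|_{(1/2, 3*pi/4)} = sqrt(197)/2

E = 1, F = 0, G = u^2 + 49, so EG − F² = u^2 + 49. Taking the positive square root: √(EG − F²) = sqrt(u^2 + 49). At (u, v) = (1/2, 3*pi/4): sqrt(197)/2.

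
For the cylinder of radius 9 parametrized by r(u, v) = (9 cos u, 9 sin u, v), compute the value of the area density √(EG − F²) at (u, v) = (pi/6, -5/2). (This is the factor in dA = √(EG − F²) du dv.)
√(EG − F²)|_{(pi/6, -5/2)} = 9

E = 81, F = 0, G = 1, so EG − F² = 81. Taking the positive square root: √(EG − F²) = 9. At (u, v) = (pi/6, -5/2): 9.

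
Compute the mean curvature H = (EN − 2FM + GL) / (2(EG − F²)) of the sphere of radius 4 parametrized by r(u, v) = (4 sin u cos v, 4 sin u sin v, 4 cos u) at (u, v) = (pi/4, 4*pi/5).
H = -1/4

With E = 16, F = 0, G = 16*sin(u)^2, L = -4*sin(u)/Abs(sin(u)), M = 0, N = -4*sin(u)^3/Abs(sin(u)), assemble
  H = (EN − 2FM + GL) / (2(EG − F²)) = -sin(u)/(4*Abs(sin(u))).
At (u, v) = (pi/4, 4*pi/5): H = -1/4.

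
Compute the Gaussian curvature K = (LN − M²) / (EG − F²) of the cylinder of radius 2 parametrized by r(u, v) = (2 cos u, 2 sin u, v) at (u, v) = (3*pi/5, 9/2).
K = 0

Coefficients of the first fundamental form: E = 4, F = 0, G = 1.
Coefficients of the second fundamental form: L = -2, M = 0, N = 0.
Assemble K = (LN − M²)/(EG − F²) = 0. At (u, v) = (3*pi/5, 9/2): K = 0.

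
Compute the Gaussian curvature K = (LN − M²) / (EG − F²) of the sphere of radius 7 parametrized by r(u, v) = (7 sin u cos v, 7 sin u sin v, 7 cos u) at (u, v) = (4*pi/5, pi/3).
K = 1/49

Coefficients of the first fundamental form: E = 49, F = 0, G = 49*sin(u)^2.
Coefficients of the second fundamental form: L = -7*sin(u)/Abs(sin(u)), M = 0, N = -7*sin(u)^3/Abs(sin(u)).
Assemble K = (LN − M²)/(EG − F²) = 1/49. At (u, v) = (4*pi/5, pi/3): K = 1/49.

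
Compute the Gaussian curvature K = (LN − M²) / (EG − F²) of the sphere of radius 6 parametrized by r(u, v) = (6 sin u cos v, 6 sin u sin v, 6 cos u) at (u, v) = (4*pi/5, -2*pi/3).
K = 1/36

Coefficients of the first fundamental form: E = 36, F = 0, G = 36*sin(u)^2.
Coefficients of the second fundamental form: L = -6*sin(u)/Abs(sin(u)), M = 0, N = -6*sin(u)^3/Abs(sin(u)).
Assemble K = (LN − M²)/(EG − F²) = 1/36. At (u, v) = (4*pi/5, -2*pi/3): K = 1/36.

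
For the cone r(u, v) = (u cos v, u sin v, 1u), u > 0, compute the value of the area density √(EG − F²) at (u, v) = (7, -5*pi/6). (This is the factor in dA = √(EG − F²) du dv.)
√(EG − F²)|_{(7, -5*pi/6)} = 7*sqrt(2)

E = 2, F = 0, G = u^2, so EG − F² = 2*u^2. Taking the positive square root: √(EG − F²) = sqrt(2)*Abs(u). At (u, v) = (7, -5*pi/6): 7*sqrt(2).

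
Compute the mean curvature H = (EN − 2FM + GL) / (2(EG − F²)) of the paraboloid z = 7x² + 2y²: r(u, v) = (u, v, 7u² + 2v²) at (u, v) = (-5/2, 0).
H = 2459*sqrt(1226)/1503076

With E = 196*u^2 + 1, F = 56*u*v, G = 16*v^2 + 1, L = 14/sqrt(196*u^2 + 16*v^2 + 1), M = 0, N = 4/sqrt(196*u^2 + 16*v^2 + 1), assemble
  H = (EN − 2FM + GL) / (2(EG − F²)) = (392*u^2 + 112*v^2 + 9)/(196*u^2 + 16*v^2 + 1)^(3/2).
At (u, v) = (-5/2, 0): H = 2459*sqrt(1226)/1503076.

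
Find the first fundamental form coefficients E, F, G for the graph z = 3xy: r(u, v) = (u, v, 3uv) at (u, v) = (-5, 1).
E = 10;  F = -45;  G = 226

Partials: r_u = (1, 0, 3*v), r_v = (0, 1, 3*u). As functions of (u, v):
  E = r_u · r_u = 9*v^2 + 1,
  F = r_u · r_v = 9*u*v,
  G = r_v · r_v = 9*u^2 + 1.
Evaluating at (u, v) = (-5, 1): E = 10, F = -45, G = 226.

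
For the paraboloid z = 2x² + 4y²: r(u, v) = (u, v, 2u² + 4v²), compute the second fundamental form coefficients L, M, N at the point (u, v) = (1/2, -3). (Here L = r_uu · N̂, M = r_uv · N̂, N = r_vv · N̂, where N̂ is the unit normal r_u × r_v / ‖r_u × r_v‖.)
L = 4*sqrt(581)/581;  M = 0;  N = 8*sqrt(581)/581

Compute the unit normal N̂(u, v) = (-4*u/sqrt(16*u^2 + 64*v^2 + 1), -8*v/sqrt(16*u^2 + 64*v^2 + 1), 1/sqrt(16*u^2 + 64*v^2 + 1)), and the second partials r_uu, r_uv, r_vv. Take dot products:
  L(u, v) = r_uu · N̂ = 4/sqrt(16*u^2 + 64*v^2 + 1),
  M(u, v) = r_uv · N̂ = 0,
  N(u, v) = r_vv · N̂ = 8/sqrt(16*u^2 + 64*v^2 + 1).
Evaluating at (u, v) = (1/2, -3):
  L = 4*sqrt(581)/581, M = 0, N = 8*sqrt(581)/581.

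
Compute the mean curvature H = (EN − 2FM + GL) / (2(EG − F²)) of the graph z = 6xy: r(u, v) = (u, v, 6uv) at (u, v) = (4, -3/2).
H = 324*sqrt(658)/108241

With E = 36*v^2 + 1, F = 36*u*v, G = 36*u^2 + 1, L = 0, M = 6/sqrt(36*u^2 + 36*v^2 + 1), N = 0, assemble
  H = (EN − 2FM + GL) / (2(EG − F²)) = -216*u*v/(36*u^2 + 36*v^2 + 1)^(3/2).
At (u, v) = (4, -3/2): H = 324*sqrt(658)/108241.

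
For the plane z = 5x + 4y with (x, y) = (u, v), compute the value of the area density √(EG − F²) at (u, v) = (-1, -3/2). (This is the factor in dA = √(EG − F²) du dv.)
√(EG − F²)|_{(-1, -3/2)} = sqrt(42)

E = 26, F = 20, G = 17, so EG − F² = 42. Taking the positive square root: √(EG − F²) = sqrt(42). At (u, v) = (-1, -3/2): sqrt(42).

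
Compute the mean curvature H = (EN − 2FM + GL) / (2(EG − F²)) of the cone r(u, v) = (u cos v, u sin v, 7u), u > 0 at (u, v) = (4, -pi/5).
H = 7*sqrt(2)/80

With E = 50, F = 0, G = u^2, L = 0, M = 0, N = 7*sqrt(2)*u^2/(10*Abs(u)), assemble
  H = (EN − 2FM + GL) / (2(EG − F²)) = 7*sqrt(2)/(20*Abs(u)).
At (u, v) = (4, -pi/5): H = 7*sqrt(2)/80.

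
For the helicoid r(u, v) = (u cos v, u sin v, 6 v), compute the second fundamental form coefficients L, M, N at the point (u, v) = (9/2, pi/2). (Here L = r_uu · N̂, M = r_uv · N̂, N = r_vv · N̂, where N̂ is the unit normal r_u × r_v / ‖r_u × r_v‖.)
L = 0;  M = -4/5;  N = 0

Compute the unit normal N̂(u, v) = (6*sin(v)/sqrt(u^2 + 36), -6*cos(v)/sqrt(u^2 + 36), u/sqrt(u^2 + 36)), and the second partials r_uu, r_uv, r_vv. Take dot products:
  L(u, v) = r_uu · N̂ = 0,
  M(u, v) = r_uv · N̂ = -6/sqrt(u^2 + 36),
  N(u, v) = r_vv · N̂ = 0.
Evaluating at (u, v) = (9/2, pi/2):
  L = 0, M = -4/5, N = 0.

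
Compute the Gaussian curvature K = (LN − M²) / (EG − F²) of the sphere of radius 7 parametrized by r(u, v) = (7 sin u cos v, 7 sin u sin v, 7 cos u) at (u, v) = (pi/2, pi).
K = 1/49

Coefficients of the first fundamental form: E = 49, F = 0, G = 49*sin(u)^2.
Coefficients of the second fundamental form: L = -7*sin(u)/Abs(sin(u)), M = 0, N = -7*sin(u)^3/Abs(sin(u)).
Assemble K = (LN − M²)/(EG − F²) = 1/49. At (u, v) = (pi/2, pi): K = 1/49.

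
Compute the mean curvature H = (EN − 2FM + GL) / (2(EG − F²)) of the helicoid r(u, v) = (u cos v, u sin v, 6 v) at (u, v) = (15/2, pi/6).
H = 0

With E = 1, F = 0, G = u^2 + 36, L = 0, M = -6/sqrt(u^2 + 36), N = 0, assemble
  H = (EN − 2FM + GL) / (2(EG − F²)) = 0.
At (u, v) = (15/2, pi/6): H = 0.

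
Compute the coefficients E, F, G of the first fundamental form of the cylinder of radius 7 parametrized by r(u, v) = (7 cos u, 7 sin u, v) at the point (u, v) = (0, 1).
E = 49;  F = 0;  G = 1

Partials: r_u = (-7*sin(u), 7*cos(u), 0), r_v = (0, 0, 1). As functions of (u, v):
  E = r_u · r_u = 49,
  F = r_u · r_v = 0,
  G = r_v · r_v = 1.
Evaluating at (u, v) = (0, 1): E = 49, F = 0, G = 1.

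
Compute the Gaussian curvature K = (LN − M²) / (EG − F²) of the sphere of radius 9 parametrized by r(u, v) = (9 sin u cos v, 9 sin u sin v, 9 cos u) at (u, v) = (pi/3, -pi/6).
K = 1/81

Coefficients of the first fundamental form: E = 81, F = 0, G = 81*sin(u)^2.
Coefficients of the second fundamental form: L = -9*sin(u)/Abs(sin(u)), M = 0, N = -9*sin(u)^3/Abs(sin(u)).
Assemble K = (LN − M²)/(EG − F²) = 1/81. At (u, v) = (pi/3, -pi/6): K = 1/81.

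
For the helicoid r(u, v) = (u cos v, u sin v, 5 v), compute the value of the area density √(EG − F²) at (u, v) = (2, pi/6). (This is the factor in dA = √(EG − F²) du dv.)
√(EG − F²)|_{(2, pi/6)} = sqrt(29)

E = 1, F = 0, G = u^2 + 25, so EG − F² = u^2 + 25. Taking the positive square root: √(EG − F²) = sqrt(u^2 + 25). At (u, v) = (2, pi/6): sqrt(29).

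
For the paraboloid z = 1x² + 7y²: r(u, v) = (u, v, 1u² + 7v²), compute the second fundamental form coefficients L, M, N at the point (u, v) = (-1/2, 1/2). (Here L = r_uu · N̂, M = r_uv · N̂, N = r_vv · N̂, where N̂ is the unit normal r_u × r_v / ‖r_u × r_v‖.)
L = 2*sqrt(51)/51;  M = 0;  N = 14*sqrt(51)/51

Compute the unit normal N̂(u, v) = (-2*u/sqrt(4*u^2 + 196*v^2 + 1), -14*v/sqrt(4*u^2 + 196*v^2 + 1), 1/sqrt(4*u^2 + 196*v^2 + 1)), and the second partials r_uu, r_uv, r_vv. Take dot products:
  L(u, v) = r_uu · N̂ = 2/sqrt(4*u^2 + 196*v^2 + 1),
  M(u, v) = r_uv · N̂ = 0,
  N(u, v) = r_vv · N̂ = 14/sqrt(4*u^2 + 196*v^2 + 1).
Evaluating at (u, v) = (-1/2, 1/2):
  L = 2*sqrt(51)/51, M = 0, N = 14*sqrt(51)/51.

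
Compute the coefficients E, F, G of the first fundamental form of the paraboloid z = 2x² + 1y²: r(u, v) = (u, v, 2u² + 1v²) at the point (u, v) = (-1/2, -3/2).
E = 5;  F = 6;  G = 10

Partials: r_u = (1, 0, 4*u), r_v = (0, 1, 2*v). As functions of (u, v):
  E = r_u · r_u = 16*u^2 + 1,
  F = r_u · r_v = 8*u*v,
  G = r_v · r_v = 4*v^2 + 1.
Evaluating at (u, v) = (-1/2, -3/2): E = 5, F = 6, G = 10.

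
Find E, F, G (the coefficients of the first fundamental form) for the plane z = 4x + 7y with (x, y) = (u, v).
E = 17;  F = 28;  G = 50

Compute partials: r_u = (1, 0, 4), r_v = (0, 1, 7). Then
  E = r_u · r_u = 17,
  F = r_u · r_v = 28,
  G = r_v · r_v = 50.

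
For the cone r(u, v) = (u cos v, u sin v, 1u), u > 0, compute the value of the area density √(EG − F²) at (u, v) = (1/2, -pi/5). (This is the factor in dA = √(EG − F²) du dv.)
√(EG − F²)|_{(1/2, -pi/5)} = sqrt(2)/2

E = 2, F = 0, G = u^2, so EG − F² = 2*u^2. Taking the positive square root: √(EG − F²) = sqrt(2)*Abs(u). At (u, v) = (1/2, -pi/5): sqrt(2)/2.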